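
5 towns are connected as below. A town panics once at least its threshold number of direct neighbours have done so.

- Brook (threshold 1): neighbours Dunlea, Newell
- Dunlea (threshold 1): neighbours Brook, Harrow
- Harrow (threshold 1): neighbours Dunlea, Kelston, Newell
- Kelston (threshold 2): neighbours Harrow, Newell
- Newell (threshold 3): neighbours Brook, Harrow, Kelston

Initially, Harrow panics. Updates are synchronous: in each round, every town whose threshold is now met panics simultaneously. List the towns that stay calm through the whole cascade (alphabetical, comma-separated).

Kelston, Newell

Round 1 — Harrow panics (initial).
Round 2 — checking thresholds:
  Dunlea: 1 of 2 neighbours ≥ 1, panics.
  Kelston: 1 of 2 neighbours < 2, holds.
  Newell: 1 of 3 neighbours < 3, holds.
Round 3 — checking thresholds:
  Brook: 1 of 2 neighbours ≥ 1, panics.
  Kelston: 1 of 2 neighbours < 2, holds.
  Newell: 1 of 3 neighbours < 3, holds.
Round 4 — no new panics; cascade stops.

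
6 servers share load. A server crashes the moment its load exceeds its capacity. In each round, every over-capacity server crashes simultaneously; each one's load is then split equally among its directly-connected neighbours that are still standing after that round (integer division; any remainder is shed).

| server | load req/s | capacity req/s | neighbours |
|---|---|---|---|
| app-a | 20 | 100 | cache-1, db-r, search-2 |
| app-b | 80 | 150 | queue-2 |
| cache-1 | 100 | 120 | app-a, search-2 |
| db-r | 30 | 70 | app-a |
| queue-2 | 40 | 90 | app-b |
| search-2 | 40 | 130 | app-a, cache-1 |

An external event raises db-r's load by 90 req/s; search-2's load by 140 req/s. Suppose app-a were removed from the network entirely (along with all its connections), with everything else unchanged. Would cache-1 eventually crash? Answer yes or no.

With app-a removed:
Round 1 — db-r at 120 > 70; search-2 at 180 > 130. db-r, search-2 crash.
  db-r sheds 120 req/s: no online neighbours, lost.
  search-2 sheds 180 req/s to cache-1: 180 each.
    cache-1: 100+180 = 280 > 120
Round 2 — cache-1 crashes.
  cache-1 sheds 280 req/s: no online neighbours, lost.
No further crashes.

yes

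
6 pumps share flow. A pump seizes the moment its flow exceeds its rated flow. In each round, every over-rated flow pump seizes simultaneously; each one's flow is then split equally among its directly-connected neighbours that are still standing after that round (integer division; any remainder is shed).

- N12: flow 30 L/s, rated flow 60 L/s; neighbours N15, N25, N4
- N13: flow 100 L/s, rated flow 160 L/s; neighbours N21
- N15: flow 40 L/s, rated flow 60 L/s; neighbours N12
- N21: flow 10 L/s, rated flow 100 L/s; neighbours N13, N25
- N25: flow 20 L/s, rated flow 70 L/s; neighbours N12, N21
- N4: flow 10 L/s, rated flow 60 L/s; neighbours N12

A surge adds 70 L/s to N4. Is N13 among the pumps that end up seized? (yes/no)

no

Round 1 — N4 at 80 > 60. N4 seizes.
  N4 sheds 80 L/s to N12: 80 each.
    N12: 30+80 = 110 > 60
Round 2 — N12 seizes.
  N12 sheds 110 L/s to N15, N25: 55 each.
    N15: 40+55 = 95 > 60
    N25: 20+55 = 75 > 70
Round 3 — N15, N25 seize.
  N15 sheds 95 L/s: no online neighbours, lost.
  N25 sheds 75 L/s to N21: 75 each.
    N21: 10+75 = 85 ≤ 100
No further seizures.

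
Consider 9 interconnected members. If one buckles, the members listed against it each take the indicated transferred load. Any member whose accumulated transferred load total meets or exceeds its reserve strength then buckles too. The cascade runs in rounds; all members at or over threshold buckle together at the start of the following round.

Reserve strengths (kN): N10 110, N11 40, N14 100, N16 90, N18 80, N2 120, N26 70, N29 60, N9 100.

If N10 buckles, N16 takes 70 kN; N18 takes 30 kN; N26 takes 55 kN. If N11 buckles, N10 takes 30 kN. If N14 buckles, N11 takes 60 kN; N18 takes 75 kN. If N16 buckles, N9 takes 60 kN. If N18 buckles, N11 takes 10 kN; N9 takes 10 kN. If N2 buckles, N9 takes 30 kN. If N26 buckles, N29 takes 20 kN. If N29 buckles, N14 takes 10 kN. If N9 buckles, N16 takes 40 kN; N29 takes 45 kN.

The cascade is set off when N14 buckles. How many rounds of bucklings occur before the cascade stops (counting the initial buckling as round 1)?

Round 1 — N14 buckles (initial).
  N11: +60 → 60 ≥ 40
  N18: +75 → 75 < 80
Round 2 — N11 buckles.
  N10: +30 → 30 < 110
No further bucklings.

2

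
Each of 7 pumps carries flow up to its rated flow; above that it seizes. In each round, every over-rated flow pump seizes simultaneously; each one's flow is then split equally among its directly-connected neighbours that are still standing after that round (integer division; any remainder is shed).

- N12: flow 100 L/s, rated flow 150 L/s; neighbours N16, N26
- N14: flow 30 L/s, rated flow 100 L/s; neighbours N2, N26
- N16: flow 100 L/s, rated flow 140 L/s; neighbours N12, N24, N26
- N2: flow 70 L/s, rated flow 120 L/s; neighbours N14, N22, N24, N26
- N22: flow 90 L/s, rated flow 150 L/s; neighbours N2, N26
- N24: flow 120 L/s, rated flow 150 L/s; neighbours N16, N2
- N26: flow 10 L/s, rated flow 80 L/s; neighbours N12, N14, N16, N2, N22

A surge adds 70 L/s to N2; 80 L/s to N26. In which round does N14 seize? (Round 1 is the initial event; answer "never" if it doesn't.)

Round 1 — N2 at 140 > 120; N26 at 90 > 80. N2, N26 seize.
  N2 sheds 140 L/s to N14, N22, N24: 46 each (2 lost).
    N14: 30+46 = 76 ≤ 100
    N22: 90+46 = 136 ≤ 150
    N24: 120+46 = 166 > 150
  N26 sheds 90 L/s to N12, N14, N16, N22: 22 each (2 lost).
    N12: 100+22 = 122 ≤ 150
    N14: 76+22 = 98 ≤ 100
    N16: 100+22 = 122 ≤ 140
    N22: 136+22 = 158 > 150
Round 2 — N22, N24 seize.
  N22 sheds 158 L/s: no online neighbours, lost.
  N24 sheds 166 L/s to N16: 166 each.
    N16: 122+166 = 288 > 140
Round 3 — N16 seizes.
  N16 sheds 288 L/s to N12: 288 each.
    N12: 122+288 = 410 > 150
Round 4 — N12 seizes.
  N12 sheds 410 L/s: no online neighbours, lost.
No further seizures.

never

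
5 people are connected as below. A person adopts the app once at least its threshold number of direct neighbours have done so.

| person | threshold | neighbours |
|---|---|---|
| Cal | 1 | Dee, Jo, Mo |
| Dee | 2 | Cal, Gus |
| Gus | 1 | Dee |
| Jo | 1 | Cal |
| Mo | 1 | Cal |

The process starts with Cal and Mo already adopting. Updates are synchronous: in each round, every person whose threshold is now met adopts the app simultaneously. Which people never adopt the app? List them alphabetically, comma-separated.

Round 1 — Cal, Mo adopt the app (initial).
Round 2 — checking thresholds:
  Dee: 1 of 2 neighbours < 2, below threshold.
  Jo: 1 of 1 neighbours ≥ 1, adopts the app.
Round 3 — no new adoptions; cascade stops.

Dee, Gus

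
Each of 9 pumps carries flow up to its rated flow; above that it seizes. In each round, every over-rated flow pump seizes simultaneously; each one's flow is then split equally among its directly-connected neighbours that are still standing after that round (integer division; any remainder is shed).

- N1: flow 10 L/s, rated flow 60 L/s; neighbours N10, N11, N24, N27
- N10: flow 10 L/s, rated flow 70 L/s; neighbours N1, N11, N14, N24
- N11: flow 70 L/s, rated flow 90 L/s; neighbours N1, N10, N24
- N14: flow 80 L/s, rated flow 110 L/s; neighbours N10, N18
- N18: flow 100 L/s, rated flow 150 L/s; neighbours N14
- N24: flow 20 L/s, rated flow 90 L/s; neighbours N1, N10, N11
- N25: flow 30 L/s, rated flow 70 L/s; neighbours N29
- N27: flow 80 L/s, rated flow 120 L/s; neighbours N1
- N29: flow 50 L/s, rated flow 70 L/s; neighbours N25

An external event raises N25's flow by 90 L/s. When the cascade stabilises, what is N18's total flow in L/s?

Round 1 — N25 at 120 > 70. N25 seizes.
  N25 sheds 120 L/s to N29: 120 each.
    N29: 50+120 = 170 > 70
Round 2 — N29 seizes.
  N29 sheds 170 L/s: no online neighbours, lost.
No further seizures.

100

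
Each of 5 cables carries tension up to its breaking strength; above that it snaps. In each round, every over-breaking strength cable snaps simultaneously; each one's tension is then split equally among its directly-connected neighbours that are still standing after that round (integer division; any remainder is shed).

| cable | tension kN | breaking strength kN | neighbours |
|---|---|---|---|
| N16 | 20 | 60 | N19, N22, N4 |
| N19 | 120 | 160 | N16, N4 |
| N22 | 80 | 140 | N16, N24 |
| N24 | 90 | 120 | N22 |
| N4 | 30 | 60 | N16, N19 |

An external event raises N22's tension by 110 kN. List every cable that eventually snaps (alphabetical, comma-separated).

Round 1 — N22 at 190 > 140. N22 snaps.
  N22 sheds 190 kN to N16, N24: 95 each.
    N16: 20+95 = 115 > 60
    N24: 90+95 = 185 > 120
Round 2 — N16, N24 snap.
  N16 sheds 115 kN to N19, N4: 57 each (1 lost).
    N19: 120+57 = 177 > 160
    N4: 30+57 = 87 > 60
  N24 sheds 185 kN: no online neighbours, lost.
Round 3 — N19, N4 snap.
  N19 sheds 177 kN: no online neighbours, lost.
  N4 sheds 87 kN: no online neighbours, lost.
No further breaks.

N16, N19, N22, N24, N4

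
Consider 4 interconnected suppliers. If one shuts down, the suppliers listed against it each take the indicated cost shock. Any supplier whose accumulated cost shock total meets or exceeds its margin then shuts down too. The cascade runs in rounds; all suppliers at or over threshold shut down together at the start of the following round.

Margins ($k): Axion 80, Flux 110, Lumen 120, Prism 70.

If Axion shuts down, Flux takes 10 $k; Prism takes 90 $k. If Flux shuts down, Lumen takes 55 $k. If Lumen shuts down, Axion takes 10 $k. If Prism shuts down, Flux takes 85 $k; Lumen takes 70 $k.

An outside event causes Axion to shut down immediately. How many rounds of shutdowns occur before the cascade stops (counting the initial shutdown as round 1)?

2

Round 1 — Axion shuts down (initial).
  Flux: +10 → 10 < 110
  Prism: +90 → 90 ≥ 70
Round 2 — Prism shuts down.
  Flux: +85 → 95 < 110
  Lumen: +70 → 70 < 120
No further shutdowns.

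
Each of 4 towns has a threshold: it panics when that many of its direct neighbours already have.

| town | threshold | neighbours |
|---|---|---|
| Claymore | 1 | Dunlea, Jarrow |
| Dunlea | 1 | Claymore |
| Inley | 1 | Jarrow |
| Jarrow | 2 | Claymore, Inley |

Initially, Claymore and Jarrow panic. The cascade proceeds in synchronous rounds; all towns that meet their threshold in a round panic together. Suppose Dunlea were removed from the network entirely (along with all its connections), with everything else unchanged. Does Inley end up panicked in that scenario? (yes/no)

With Dunlea removed:
Round 1 — Claymore, Jarrow panic (initial).
Round 2 — checking thresholds:
  Inley: 1 of 1 neighbours ≥ 1, panics.
Round 3 — no new panics; cascade stops.

yes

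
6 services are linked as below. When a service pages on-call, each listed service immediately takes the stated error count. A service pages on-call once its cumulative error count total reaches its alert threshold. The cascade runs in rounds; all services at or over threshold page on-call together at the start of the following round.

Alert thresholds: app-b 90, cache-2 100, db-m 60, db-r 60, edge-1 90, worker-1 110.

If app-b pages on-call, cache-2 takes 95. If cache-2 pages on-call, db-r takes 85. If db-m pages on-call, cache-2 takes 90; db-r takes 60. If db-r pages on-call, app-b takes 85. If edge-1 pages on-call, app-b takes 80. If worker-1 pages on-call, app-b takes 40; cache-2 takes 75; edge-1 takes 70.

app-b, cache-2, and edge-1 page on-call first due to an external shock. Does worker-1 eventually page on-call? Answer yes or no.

Round 1 — app-b, cache-2, edge-1 page on-call (initial).
  db-r: +85 → 85 ≥ 60
Round 2 — db-r pages on-call.
No further pages.

no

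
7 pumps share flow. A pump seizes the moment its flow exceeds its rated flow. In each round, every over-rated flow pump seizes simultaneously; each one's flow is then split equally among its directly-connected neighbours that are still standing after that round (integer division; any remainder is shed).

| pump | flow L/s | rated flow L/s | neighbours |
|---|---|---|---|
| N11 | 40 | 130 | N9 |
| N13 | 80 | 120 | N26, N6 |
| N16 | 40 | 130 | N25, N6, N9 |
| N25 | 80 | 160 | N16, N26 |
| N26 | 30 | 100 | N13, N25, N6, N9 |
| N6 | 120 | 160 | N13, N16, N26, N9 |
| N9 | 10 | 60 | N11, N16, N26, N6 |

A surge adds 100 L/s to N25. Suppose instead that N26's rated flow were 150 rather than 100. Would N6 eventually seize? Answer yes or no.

With N26's rated flow at 150:
Round 1 — N25 at 180 > 160. N25 seizes.
  N25 sheds 180 L/s to N16, N26: 90 each.
    N16: 40+90 = 130 ≤ 130
    N26: 30+90 = 120 ≤ 150
No further seizures.

no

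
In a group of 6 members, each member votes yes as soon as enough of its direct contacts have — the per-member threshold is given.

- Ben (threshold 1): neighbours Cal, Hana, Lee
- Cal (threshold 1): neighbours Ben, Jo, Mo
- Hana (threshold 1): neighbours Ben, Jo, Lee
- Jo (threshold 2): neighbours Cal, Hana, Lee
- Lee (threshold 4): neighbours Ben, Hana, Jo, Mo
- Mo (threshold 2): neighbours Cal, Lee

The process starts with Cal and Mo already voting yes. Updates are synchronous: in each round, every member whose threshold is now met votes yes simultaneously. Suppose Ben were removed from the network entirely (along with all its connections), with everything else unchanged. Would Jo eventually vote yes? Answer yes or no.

no

With Ben removed:
Round 1 — Cal, Mo vote yes (initial).
Round 2 — no new yes votes; cascade stops.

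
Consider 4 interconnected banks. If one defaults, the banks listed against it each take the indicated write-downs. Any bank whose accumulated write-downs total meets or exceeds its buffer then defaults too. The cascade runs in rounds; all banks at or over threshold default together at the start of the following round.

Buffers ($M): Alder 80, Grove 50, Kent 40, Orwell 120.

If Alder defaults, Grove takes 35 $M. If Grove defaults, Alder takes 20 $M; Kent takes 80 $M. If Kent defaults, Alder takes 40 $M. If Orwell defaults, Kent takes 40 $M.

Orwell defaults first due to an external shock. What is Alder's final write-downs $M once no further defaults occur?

Round 1 — Orwell defaults (initial).
  Kent: +40 → 40 ≥ 40
Round 2 — Kent defaults.
  Alder: +40 → 40 < 80
No further defaults.

40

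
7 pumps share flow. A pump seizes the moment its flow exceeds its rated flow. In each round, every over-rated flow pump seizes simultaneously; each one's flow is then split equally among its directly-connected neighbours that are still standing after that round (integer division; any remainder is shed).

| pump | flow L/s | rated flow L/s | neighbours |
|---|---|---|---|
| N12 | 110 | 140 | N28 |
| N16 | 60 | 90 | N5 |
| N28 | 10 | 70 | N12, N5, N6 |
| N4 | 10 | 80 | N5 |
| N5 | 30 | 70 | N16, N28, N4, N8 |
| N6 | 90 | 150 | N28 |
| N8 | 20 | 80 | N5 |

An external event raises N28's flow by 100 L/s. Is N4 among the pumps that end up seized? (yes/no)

Round 1 — N28 at 110 > 70. N28 seizes.
  N28 sheds 110 L/s to N12, N5, N6: 36 each (2 lost).
    N12: 110+36 = 146 > 140
    N5: 30+36 = 66 ≤ 70
    N6: 90+36 = 126 ≤ 150
Round 2 — N12 seizes.
  N12 sheds 146 L/s: no online neighbours, lost.
No further seizures.

no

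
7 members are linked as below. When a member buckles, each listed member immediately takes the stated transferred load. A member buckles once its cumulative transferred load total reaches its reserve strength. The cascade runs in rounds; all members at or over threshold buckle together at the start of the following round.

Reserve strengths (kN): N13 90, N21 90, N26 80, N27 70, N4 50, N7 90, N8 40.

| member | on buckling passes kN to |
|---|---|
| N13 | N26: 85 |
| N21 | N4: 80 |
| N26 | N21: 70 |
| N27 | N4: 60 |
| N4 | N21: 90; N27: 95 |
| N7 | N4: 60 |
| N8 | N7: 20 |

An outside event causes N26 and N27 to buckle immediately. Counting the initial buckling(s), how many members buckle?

4

Round 1 — N26, N27 buckle (initial).
  N21: +70 → 70 < 90
  N4: +60 → 60 ≥ 50
Round 2 — N4 buckles.
  N21: +90 → 160 ≥ 90
Round 3 — N21 buckles.
No further bucklings.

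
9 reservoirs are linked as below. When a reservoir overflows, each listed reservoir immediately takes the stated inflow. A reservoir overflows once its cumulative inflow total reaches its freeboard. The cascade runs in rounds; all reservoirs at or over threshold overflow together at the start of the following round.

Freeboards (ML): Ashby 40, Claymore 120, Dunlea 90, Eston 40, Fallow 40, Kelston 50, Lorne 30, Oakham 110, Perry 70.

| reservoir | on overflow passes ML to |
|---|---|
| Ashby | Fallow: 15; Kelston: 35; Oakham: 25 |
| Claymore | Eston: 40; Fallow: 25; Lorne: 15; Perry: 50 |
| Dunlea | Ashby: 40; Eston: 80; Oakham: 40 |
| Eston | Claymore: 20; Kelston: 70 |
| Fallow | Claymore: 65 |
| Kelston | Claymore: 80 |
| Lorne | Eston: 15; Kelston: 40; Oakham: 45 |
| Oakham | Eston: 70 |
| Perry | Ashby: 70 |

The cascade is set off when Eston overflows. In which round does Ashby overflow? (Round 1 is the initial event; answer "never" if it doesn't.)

Round 1 — Eston overflows (initial).
  Claymore: +20 → 20 < 120
  Kelston: +70 → 70 ≥ 50
Round 2 — Kelston overflows.
  Claymore: +80 → 100 < 120
No further overflows.

never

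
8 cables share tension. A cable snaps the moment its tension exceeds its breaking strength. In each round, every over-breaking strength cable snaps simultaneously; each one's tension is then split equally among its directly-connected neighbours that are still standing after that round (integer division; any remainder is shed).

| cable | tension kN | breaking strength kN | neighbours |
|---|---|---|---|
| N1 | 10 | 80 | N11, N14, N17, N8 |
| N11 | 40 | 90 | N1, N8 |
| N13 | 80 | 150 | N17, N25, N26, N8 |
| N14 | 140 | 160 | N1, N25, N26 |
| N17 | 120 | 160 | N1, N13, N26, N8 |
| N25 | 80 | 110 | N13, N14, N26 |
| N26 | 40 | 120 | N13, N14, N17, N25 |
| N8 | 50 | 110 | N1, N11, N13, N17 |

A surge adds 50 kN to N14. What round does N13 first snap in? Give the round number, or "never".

3

Round 1 — N14 at 190 > 160. N14 snaps.
  N14 sheds 190 kN to N1, N25, N26: 63 each (1 lost).
    N1: 10+63 = 73 ≤ 80
    N25: 80+63 = 143 > 110
    N26: 40+63 = 103 ≤ 120
Round 2 — N25 snaps.
  N25 sheds 143 kN to N13, N26: 71 each (1 lost).
    N13: 80+71 = 151 > 150
    N26: 103+71 = 174 > 120
Round 3 — N13, N26 snap.
  N13 sheds 151 kN to N17, N8: 75 each (1 lost).
    N17: 120+75 = 195 > 160
    N8: 50+75 = 125 > 110
  N26 sheds 174 kN to N17: 174 each.
    N17: 195+174 = 369 > 160
Round 4 — N17, N8 snap.
  N17 sheds 369 kN to N1: 369 each.
    N1: 73+369 = 442 > 80
  N8 sheds 125 kN to N1, N11: 62 each (1 lost).
    N1: 442+62 = 504 > 80
    N11: 40+62 = 102 > 90
Round 5 — N1, N11 snap.
  N1 sheds 504 kN: no online neighbours, lost.
  N11 sheds 102 kN: no online neighbours, lost.
No further breaks.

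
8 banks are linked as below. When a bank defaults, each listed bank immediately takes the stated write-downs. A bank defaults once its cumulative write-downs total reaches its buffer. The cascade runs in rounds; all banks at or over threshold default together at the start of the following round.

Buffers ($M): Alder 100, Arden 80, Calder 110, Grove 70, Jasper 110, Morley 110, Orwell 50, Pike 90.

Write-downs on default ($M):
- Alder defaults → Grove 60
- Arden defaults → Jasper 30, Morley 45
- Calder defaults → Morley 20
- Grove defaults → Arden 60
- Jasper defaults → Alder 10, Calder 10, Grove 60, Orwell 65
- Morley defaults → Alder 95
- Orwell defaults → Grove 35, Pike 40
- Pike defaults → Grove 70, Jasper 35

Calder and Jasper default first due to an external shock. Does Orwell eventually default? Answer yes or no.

Round 1 — Calder, Jasper default (initial).
  Alder: +10 → 10 < 100
  Grove: +60 → 60 < 70
  Morley: +20 → 20 < 110
  Orwell: +65 → 65 ≥ 50
Round 2 — Orwell defaults.
  Grove: +35 → 95 ≥ 70
  Pike: +40 → 40 < 90
Round 3 — Grove defaults.
  Arden: +60 → 60 < 80
No further defaults.

yes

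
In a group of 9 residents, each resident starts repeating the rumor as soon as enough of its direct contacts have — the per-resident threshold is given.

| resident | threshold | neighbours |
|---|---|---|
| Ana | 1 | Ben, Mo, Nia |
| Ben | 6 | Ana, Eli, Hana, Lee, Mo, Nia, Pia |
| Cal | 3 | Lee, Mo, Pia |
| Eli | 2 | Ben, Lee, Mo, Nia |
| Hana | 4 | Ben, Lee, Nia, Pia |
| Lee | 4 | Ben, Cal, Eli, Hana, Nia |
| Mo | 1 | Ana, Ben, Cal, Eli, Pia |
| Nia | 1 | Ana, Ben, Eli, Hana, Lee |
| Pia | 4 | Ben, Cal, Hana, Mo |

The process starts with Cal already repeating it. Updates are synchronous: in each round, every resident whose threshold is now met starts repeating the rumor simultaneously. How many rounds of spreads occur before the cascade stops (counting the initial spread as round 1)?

5

Round 1 — Cal starts repeating the rumor (initial).
Round 2 — checking thresholds:
  Lee: 1 of 5 neighbours < 4, not yet.
  Mo: 1 of 5 neighbours ≥ 1, starts repeating the rumor.
  Pia: 1 of 4 neighbours < 4, not yet.
Round 3 — checking thresholds:
  Ana: 1 of 3 neighbours ≥ 1, starts repeating the rumor.
  Ben: 1 of 7 neighbours < 6, not yet.
  Eli: 1 of 4 neighbours < 2, not yet.
  Lee: 1 of 5 neighbours < 4, not yet.
  Pia: 2 of 4 neighbours < 4, not yet.
Round 4 — checking thresholds:
  Ben: 2 of 7 neighbours < 6, not yet.
  Eli: 1 of 4 neighbours < 2, not yet.
  Lee: 1 of 5 neighbours < 4, not yet.
  Nia: 1 of 5 neighbours ≥ 1, starts repeating the rumor.
  Pia: 2 of 4 neighbours < 4, not yet.
Round 5 — checking thresholds:
  Ben: 3 of 7 neighbours < 6, not yet.
  Eli: 2 of 4 neighbours ≥ 2, starts repeating the rumor.
  Hana: 1 of 4 neighbours < 4, not yet.
  Lee: 2 of 5 neighbours < 4, not yet.
  Pia: 2 of 4 neighbours < 4, not yet.
Round 6 — no new spreads; cascade stops.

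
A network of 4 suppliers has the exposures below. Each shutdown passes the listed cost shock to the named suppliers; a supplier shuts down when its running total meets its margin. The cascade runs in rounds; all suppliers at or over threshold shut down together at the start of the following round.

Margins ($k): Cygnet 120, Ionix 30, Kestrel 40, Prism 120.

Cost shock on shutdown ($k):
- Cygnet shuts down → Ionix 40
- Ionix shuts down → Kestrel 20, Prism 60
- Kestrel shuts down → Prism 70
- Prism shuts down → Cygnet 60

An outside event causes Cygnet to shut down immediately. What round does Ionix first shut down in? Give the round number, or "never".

Round 1 — Cygnet shuts down (initial).
  Ionix: +40 → 40 ≥ 30
Round 2 — Ionix shuts down.
  Kestrel: +20 → 20 < 40
  Prism: +60 → 60 < 120
No further shutdowns.

2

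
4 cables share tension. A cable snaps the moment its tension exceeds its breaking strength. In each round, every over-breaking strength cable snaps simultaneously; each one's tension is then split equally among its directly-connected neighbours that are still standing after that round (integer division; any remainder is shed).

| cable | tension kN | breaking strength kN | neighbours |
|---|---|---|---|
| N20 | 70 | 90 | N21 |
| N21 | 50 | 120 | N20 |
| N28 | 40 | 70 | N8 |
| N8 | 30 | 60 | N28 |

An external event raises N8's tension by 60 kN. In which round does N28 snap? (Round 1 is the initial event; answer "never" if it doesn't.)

Round 1 — N8 at 90 > 60. N8 snaps.
  N8 sheds 90 kN to N28: 90 each.
    N28: 40+90 = 130 > 70
Round 2 — N28 snaps.
  N28 sheds 130 kN: no online neighbours, lost.
No further breaks.

2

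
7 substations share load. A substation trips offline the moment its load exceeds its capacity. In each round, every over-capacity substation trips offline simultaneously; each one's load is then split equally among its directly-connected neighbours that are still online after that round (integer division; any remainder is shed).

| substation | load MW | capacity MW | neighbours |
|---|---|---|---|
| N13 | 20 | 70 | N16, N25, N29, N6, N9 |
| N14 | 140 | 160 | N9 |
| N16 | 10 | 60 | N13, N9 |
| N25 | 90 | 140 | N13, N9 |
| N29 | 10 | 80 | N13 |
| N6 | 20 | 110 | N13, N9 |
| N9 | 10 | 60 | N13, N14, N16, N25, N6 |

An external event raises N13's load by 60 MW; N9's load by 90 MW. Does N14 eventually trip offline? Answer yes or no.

Round 1 — N13 at 80 > 70; N9 at 100 > 60. N13, N9 trip offline.
  N13 sheds 80 MW to N16, N25, N29, N6: 20 each.
    N16: 10+20 = 30 ≤ 60
    N25: 90+20 = 110 ≤ 140
    N29: 10+20 = 30 ≤ 80
    N6: 20+20 = 40 ≤ 110
  N9 sheds 100 MW to N14, N16, N25, N6: 25 each.
    N14: 140+25 = 165 > 160
    N16: 30+25 = 55 ≤ 60
    N25: 110+25 = 135 ≤ 140
    N6: 40+25 = 65 ≤ 110
Round 2 — N14 trips offline.
  N14 sheds 165 MW: no online neighbours, lost.
No further trips.

yes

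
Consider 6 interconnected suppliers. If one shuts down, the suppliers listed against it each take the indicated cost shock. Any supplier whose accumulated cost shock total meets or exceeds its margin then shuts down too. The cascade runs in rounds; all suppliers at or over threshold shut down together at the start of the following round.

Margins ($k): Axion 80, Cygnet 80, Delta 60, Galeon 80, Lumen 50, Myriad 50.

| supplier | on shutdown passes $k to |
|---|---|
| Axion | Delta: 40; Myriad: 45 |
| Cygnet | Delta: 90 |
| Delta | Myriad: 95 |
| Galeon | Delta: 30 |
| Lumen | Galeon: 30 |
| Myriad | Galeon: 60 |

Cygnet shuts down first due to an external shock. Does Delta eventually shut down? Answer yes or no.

yes

Round 1 — Cygnet shuts down (initial).
  Delta: +90 → 90 ≥ 60
Round 2 — Delta shuts down.
  Myriad: +95 → 95 ≥ 50
Round 3 — Myriad shuts down.
  Galeon: +60 → 60 < 80
No further shutdowns.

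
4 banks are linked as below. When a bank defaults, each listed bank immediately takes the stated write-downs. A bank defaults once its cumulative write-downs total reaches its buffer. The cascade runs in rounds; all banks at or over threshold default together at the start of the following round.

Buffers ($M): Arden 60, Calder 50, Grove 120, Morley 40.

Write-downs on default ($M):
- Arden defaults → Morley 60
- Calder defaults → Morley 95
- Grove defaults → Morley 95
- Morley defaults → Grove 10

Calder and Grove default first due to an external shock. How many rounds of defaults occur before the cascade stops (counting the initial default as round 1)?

2

Round 1 — Calder, Grove default (initial).
  Morley: +95+95 → 190 ≥ 40
Round 2 — Morley defaults.
No further defaults.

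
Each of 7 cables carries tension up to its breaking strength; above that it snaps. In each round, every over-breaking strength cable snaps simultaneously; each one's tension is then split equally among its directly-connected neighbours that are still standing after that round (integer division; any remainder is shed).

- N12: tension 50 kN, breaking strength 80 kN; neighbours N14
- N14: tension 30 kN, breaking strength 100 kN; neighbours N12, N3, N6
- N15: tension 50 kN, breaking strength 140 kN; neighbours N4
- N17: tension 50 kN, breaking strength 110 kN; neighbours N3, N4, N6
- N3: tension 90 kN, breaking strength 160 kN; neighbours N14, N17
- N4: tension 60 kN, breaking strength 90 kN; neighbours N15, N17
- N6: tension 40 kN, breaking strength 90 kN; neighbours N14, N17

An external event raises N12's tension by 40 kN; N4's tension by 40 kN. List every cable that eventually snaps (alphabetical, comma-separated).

N12, N14, N17, N3, N4, N6

Round 1 — N12 at 90 > 80; N4 at 100 > 90. N12, N4 snap.
  N12 sheds 90 kN to N14: 90 each.
    N14: 30+90 = 120 > 100
  N4 sheds 100 kN to N15, N17: 50 each.
    N15: 50+50 = 100 ≤ 140
    N17: 50+50 = 100 ≤ 110
Round 2 — N14 snaps.
  N14 sheds 120 kN to N3, N6: 60 each.
    N3: 90+60 = 150 ≤ 160
    N6: 40+60 = 100 > 90
Round 3 — N6 snaps.
  N6 sheds 100 kN to N17: 100 each.
    N17: 100+100 = 200 > 110
Round 4 — N17 snaps.
  N17 sheds 200 kN to N3: 200 each.
    N3: 150+200 = 350 > 160
Round 5 — N3 snaps.
  N3 sheds 350 kN: no online neighbours, lost.
No further breaks.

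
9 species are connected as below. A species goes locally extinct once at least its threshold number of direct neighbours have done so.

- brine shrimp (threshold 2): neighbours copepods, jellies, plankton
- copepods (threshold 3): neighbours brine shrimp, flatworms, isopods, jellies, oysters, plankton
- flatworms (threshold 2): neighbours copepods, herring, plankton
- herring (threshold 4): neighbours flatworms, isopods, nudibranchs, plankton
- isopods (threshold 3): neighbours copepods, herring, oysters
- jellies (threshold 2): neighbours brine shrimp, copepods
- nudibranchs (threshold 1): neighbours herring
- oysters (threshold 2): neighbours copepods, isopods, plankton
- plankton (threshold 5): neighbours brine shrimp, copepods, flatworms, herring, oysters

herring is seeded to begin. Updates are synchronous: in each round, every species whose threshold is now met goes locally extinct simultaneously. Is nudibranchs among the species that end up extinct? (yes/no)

yes

Round 1 — herring goes locally extinct (initial).
Round 2 — checking thresholds:
  flatworms: 1 of 3 neighbours < 2, holds.
  isopods: 1 of 3 neighbours < 3, holds.
  nudibranchs: 1 of 1 neighbours ≥ 1, goes locally extinct.
  plankton: 1 of 5 neighbours < 5, holds.
Round 3 — no new extinctions; cascade stops.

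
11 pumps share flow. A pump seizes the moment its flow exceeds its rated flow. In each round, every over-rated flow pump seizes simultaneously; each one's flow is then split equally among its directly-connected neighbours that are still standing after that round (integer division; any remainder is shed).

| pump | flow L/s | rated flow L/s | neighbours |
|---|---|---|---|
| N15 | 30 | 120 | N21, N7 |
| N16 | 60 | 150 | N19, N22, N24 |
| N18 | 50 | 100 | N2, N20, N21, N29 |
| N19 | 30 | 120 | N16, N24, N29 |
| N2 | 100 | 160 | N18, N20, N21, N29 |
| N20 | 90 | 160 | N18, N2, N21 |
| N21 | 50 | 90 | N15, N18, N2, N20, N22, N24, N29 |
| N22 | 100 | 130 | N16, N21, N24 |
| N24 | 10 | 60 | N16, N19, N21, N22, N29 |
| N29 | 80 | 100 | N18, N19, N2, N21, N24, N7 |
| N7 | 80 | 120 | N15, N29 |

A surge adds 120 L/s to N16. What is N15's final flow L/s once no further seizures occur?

88

Round 1 — N16 at 180 > 150. N16 seizes.
  N16 sheds 180 L/s to N19, N22, N24: 60 each.
    N19: 30+60 = 90 ≤ 120
    N22: 100+60 = 160 > 130
    N24: 10+60 = 70 > 60
Round 2 — N22, N24 seize.
  N22 sheds 160 L/s to N21: 160 each.
    N21: 50+160 = 210 > 90
  N24 sheds 70 L/s to N19, N21, N29: 23 each (1 lost).
    N19: 90+23 = 113 ≤ 120
    N21: 210+23 = 233 > 90
    N29: 80+23 = 103 > 100
Round 3 — N21, N29 seize.
  N21 sheds 233 L/s to N15, N18, N2, N20: 58 each (1 lost).
    N15: 30+58 = 88 ≤ 120
    N18: 50+58 = 108 > 100
    N2: 100+58 = 158 ≤ 160
    N20: 90+58 = 148 ≤ 160
  N29 sheds 103 L/s to N18, N19, N2, N7: 25 each (3 lost).
    N18: 108+25 = 133 > 100
    N19: 113+25 = 138 > 120
    N2: 158+25 = 183 > 160
    N7: 80+25 = 105 ≤ 120
Round 4 — N18, N19, N2 seize.
  N18 sheds 133 L/s to N20: 133 each.
    N20: 148+133 = 281 > 160
  N19 sheds 138 L/s: no online neighbours, lost.
  N2 sheds 183 L/s to N20: 183 each.
    N20: 281+183 = 464 > 160
Round 5 — N20 seizes.
  N20 sheds 464 L/s: no online neighbours, lost.
No further seizures.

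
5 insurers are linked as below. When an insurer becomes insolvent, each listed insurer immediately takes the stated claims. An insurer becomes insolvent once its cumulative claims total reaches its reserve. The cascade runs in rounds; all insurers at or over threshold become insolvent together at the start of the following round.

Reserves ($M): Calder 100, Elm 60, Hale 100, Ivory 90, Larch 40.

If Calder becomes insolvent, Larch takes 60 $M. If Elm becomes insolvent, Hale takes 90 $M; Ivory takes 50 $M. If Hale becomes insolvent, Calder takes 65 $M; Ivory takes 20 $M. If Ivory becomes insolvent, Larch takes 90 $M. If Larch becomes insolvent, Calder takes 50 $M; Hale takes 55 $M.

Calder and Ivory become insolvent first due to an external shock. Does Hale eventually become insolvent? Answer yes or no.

no

Round 1 — Calder, Ivory become insolvent (initial).
  Larch: +60+90 → 150 ≥ 40
Round 2 — Larch becomes insolvent.
  Hale: +55 → 55 < 100
No further insolvencies.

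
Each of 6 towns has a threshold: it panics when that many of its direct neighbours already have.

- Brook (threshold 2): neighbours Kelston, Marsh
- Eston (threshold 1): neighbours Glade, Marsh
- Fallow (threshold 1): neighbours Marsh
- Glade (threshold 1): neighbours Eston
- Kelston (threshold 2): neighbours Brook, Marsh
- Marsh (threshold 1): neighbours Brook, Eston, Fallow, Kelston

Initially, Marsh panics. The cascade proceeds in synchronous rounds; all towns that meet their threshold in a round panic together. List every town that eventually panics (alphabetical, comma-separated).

Round 1 — Marsh panics (initial).
Round 2 — checking thresholds:
  Brook: 1 of 2 neighbours < 2, holds.
  Eston: 1 of 2 neighbours ≥ 1, panics.
  Fallow: 1 of 1 neighbours ≥ 1, panics.
  Kelston: 1 of 2 neighbours < 2, holds.
Round 3 — checking thresholds:
  Brook: 1 of 2 neighbours < 2, holds.
  Glade: 1 of 1 neighbours ≥ 1, panics.
  Kelston: 1 of 2 neighbours < 2, holds.
Round 4 — no new panics; cascade stops.

Eston, Fallow, Glade, Marsh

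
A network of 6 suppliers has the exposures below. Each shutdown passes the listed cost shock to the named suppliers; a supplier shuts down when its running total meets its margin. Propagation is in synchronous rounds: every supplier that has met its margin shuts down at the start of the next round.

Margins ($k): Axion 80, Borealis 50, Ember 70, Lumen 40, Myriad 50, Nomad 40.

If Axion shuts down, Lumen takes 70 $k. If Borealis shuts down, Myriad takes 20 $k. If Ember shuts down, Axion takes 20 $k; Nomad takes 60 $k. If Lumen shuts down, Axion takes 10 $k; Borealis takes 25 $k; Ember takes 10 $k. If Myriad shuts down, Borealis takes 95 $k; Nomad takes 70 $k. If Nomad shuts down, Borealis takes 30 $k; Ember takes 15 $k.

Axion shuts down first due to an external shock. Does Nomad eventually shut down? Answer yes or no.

Round 1 — Axion shuts down (initial).
  Lumen: +70 → 70 ≥ 40
Round 2 — Lumen shuts down.
  Borealis: +25 → 25 < 50
  Ember: +10 → 10 < 70
No further shutdowns.

no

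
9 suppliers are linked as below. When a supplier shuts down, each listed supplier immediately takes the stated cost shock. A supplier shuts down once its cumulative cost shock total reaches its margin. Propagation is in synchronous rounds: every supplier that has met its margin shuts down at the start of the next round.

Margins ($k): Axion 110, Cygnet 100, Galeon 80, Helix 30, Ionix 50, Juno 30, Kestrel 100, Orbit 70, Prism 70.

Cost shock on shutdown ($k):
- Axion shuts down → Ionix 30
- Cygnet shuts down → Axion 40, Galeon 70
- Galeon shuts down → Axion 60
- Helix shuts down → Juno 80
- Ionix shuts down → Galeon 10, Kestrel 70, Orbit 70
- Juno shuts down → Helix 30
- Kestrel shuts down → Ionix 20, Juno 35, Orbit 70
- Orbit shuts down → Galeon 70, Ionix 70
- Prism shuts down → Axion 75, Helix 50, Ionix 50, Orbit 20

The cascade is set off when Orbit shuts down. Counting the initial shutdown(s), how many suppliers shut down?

Round 1 — Orbit shuts down (initial).
  Galeon: +70 → 70 < 80
  Ionix: +70 → 70 ≥ 50
Round 2 — Ionix shuts down.
  Galeon: +10 → 80 ≥ 80
  Kestrel: +70 → 70 < 100
Round 3 — Galeon shuts down.
  Axion: +60 → 60 < 110
No further shutdowns.

3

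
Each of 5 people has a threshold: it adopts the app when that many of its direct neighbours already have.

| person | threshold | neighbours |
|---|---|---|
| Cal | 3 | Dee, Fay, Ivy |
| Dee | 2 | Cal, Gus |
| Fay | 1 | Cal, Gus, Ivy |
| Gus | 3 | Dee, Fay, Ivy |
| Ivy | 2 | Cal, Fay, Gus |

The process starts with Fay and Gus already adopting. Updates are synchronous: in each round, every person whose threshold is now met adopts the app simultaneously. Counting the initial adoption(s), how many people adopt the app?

3

Round 1 — Fay, Gus adopt the app (initial).
Round 2 — checking thresholds:
  Cal: 1 of 3 neighbours < 3, not yet.
  Dee: 1 of 2 neighbours < 2, not yet.
  Ivy: 2 of 3 neighbours ≥ 2, adopts the app.
Round 3 — no new adoptions; cascade stops.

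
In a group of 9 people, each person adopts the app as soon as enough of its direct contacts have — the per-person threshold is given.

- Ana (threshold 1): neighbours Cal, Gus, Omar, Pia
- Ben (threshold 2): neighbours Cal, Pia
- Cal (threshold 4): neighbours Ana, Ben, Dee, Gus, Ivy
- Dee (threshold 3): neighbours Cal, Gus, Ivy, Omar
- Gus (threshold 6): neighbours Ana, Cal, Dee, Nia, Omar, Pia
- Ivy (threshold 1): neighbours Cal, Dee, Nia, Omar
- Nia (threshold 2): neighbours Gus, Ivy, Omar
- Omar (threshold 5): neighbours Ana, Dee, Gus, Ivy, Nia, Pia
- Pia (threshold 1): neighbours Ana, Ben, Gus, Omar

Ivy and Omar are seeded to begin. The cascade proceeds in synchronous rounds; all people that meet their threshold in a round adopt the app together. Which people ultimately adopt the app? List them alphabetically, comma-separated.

Ana, Ivy, Nia, Omar, Pia

Round 1 — Ivy, Omar adopt the app (initial).
Round 2 — checking thresholds:
  Ana: 1 of 4 neighbours ≥ 1, adopts the app.
  Cal: 1 of 5 neighbours < 4, below threshold.
  Dee: 2 of 4 neighbours < 3, below threshold.
  Gus: 1 of 6 neighbours < 6, below threshold.
  Nia: 2 of 3 neighbours ≥ 2, adopts the app.
  Pia: 1 of 4 neighbours ≥ 1, adopts the app.
Round 3 — no new adoptions; cascade stops.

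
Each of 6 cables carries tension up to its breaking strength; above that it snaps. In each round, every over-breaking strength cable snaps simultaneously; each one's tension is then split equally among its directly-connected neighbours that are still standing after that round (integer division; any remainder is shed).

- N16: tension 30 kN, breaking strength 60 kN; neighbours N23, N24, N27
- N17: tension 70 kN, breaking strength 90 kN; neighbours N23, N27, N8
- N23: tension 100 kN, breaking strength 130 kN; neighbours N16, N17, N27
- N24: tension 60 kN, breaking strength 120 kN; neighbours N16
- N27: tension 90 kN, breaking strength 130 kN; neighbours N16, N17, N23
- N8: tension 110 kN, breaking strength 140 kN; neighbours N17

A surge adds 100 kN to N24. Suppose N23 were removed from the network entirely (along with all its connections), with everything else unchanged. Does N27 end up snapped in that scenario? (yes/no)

With N23 removed:
Round 1 — N24 at 160 > 120. N24 snaps.
  N24 sheds 160 kN to N16: 160 each.
    N16: 30+160 = 190 > 60
Round 2 — N16 snaps.
  N16 sheds 190 kN to N27: 190 each.
    N27: 90+190 = 280 > 130
Round 3 — N27 snaps.
  N27 sheds 280 kN to N17: 280 each.
    N17: 70+280 = 350 > 90
Round 4 — N17 snaps.
  N17 sheds 350 kN to N8: 350 each.
    N8: 110+350 = 460 > 140
Round 5 — N8 snaps.
  N8 sheds 460 kN: no online neighbours, lost.
No further breaks.

yes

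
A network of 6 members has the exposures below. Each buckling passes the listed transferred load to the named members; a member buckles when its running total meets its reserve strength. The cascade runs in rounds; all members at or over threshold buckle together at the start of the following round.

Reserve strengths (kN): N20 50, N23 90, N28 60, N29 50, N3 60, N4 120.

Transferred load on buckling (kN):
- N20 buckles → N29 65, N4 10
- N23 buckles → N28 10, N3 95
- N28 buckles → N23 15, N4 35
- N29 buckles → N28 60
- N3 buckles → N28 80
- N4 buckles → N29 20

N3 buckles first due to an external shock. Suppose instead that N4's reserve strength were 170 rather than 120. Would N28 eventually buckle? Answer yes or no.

yes

With N4's reserve strength at 170:
Round 1 — N3 buckles (initial).
  N28: +80 → 80 ≥ 60
Round 2 — N28 buckles.
  N23: +15 → 15 < 90
  N4: +35 → 35 < 170
No further bucklings.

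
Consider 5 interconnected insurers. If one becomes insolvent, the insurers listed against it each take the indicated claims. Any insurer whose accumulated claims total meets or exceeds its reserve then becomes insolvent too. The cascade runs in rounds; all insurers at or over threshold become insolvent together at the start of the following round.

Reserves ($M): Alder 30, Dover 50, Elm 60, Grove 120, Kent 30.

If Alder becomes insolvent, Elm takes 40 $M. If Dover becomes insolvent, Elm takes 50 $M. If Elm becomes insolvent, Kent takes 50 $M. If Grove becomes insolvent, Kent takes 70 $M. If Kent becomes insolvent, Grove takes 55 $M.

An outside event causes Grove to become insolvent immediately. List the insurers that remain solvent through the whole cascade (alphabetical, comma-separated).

Round 1 — Grove becomes insolvent (initial).
  Kent: +70 → 70 ≥ 30
Round 2 — Kent becomes insolvent.
No further insolvencies.

Alder, Dover, Elm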